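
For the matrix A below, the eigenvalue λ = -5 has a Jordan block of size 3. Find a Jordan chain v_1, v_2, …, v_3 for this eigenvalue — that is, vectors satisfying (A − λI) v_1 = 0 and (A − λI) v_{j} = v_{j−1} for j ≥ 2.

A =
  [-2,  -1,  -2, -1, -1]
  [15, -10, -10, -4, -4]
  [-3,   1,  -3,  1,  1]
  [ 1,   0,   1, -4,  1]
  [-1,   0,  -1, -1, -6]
A Jordan chain for λ = -5 of length 3:
v_1 = (-1, -5, 1, 0, 0)ᵀ
v_2 = (-1, -4, 1, 1, -1)ᵀ
v_3 = (0, 0, 0, 1, 0)ᵀ

Let N = A − (-5)·I. We want v_3 with N^3 v_3 = 0 but N^2 v_3 ≠ 0; then v_{j-1} := N · v_j for j = 3, …, 2.

Pick v_3 = (0, 0, 0, 1, 0)ᵀ.
Then v_2 = N · v_3 = (-1, -4, 1, 1, -1)ᵀ.
Then v_1 = N · v_2 = (-1, -5, 1, 0, 0)ᵀ.

Sanity check: (A − (-5)·I) v_1 = (0, 0, 0, 0, 0)ᵀ = 0. ✓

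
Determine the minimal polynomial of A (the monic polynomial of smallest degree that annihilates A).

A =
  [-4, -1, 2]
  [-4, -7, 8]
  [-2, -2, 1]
x^2 + 7*x + 12

The characteristic polynomial is χ_A(x) = (x + 3)^2*(x + 4), so the eigenvalues are known. The minimal polynomial is
  m_A(x) = Π_λ (x − λ)^{k_λ}
where k_λ is the size of the *largest* Jordan block for λ (equivalently, the smallest k with (A − λI)^k v = 0 for every generalised eigenvector v of λ).

  λ = -4: largest Jordan block has size 1, contributing (x + 4)
  λ = -3: largest Jordan block has size 1, contributing (x + 3)

So m_A(x) = (x + 3)*(x + 4) = x^2 + 7*x + 12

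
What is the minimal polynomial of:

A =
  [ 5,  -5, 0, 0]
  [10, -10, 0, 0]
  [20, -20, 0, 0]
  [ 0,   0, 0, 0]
x^2 + 5*x

The characteristic polynomial is χ_A(x) = x^3*(x + 5), so the eigenvalues are known. The minimal polynomial is
  m_A(x) = Π_λ (x − λ)^{k_λ}
where k_λ is the size of the *largest* Jordan block for λ (equivalently, the smallest k with (A − λI)^k v = 0 for every generalised eigenvector v of λ).

  λ = -5: largest Jordan block has size 1, contributing (x + 5)
  λ = 0: largest Jordan block has size 1, contributing (x − 0)

So m_A(x) = x*(x + 5) = x^2 + 5*x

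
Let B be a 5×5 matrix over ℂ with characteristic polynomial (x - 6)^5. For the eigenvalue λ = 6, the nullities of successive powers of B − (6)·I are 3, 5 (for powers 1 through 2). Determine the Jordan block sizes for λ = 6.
Block sizes for λ = 6: [2, 2, 1]

From the dimensions of kernels of powers, the number of Jordan blocks of size at least j is d_j − d_{j−1} where d_j = dim ker(N^j) (with d_0 = 0). Computing the differences gives [3, 2].
The number of blocks of size exactly k is (#blocks of size ≥ k) − (#blocks of size ≥ k + 1), so the partition is: 1 block(s) of size 1, 2 block(s) of size 2.
In nonincreasing order the block sizes are [2, 2, 1].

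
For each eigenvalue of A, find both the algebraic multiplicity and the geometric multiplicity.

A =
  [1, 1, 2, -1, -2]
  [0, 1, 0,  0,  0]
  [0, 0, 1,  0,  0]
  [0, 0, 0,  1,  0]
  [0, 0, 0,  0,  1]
λ = 1: alg = 5, geom = 4

Step 1 — factor the characteristic polynomial to read off the algebraic multiplicities:
  χ_A(x) = (x - 1)^5

Step 2 — compute geometric multiplicities via the rank-nullity identity g(λ) = n − rank(A − λI):
  rank(A − (1)·I) = 1, so dim ker(A − (1)·I) = n − 1 = 4

Summary:
  λ = 1: algebraic multiplicity = 5, geometric multiplicity = 4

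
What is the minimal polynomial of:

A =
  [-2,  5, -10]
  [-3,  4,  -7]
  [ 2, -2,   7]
x^3 - 9*x^2 + 27*x - 27

The characteristic polynomial is χ_A(x) = (x - 3)^3, so the eigenvalues are known. The minimal polynomial is
  m_A(x) = Π_λ (x − λ)^{k_λ}
where k_λ is the size of the *largest* Jordan block for λ (equivalently, the smallest k with (A − λI)^k v = 0 for every generalised eigenvector v of λ).

  λ = 3: largest Jordan block has size 3, contributing (x − 3)^3

So m_A(x) = (x - 3)^3 = x^3 - 9*x^2 + 27*x - 27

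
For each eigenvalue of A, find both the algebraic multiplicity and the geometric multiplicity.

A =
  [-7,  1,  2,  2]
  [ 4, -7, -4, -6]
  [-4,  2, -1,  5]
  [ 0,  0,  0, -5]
λ = -5: alg = 4, geom = 2

Step 1 — factor the characteristic polynomial to read off the algebraic multiplicities:
  χ_A(x) = (x + 5)^4

Step 2 — compute geometric multiplicities via the rank-nullity identity g(λ) = n − rank(A − λI):
  rank(A − (-5)·I) = 2, so dim ker(A − (-5)·I) = n − 2 = 2

Summary:
  λ = -5: algebraic multiplicity = 4, geometric multiplicity = 2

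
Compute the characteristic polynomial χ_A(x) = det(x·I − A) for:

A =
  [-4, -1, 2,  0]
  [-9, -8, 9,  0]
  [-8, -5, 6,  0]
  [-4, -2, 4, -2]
x^4 + 8*x^3 + 24*x^2 + 32*x + 16

Expanding det(x·I − A) (e.g. by cofactor expansion or by noting that A is similar to its Jordan form J, which has the same characteristic polynomial as A) gives
  χ_A(x) = x^4 + 8*x^3 + 24*x^2 + 32*x + 16
which factors as (x + 2)^4. The eigenvalues (with algebraic multiplicities) are λ = -2 with multiplicity 4.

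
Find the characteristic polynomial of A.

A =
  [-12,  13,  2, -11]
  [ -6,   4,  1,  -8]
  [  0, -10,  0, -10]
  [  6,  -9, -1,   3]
x^4 + 5*x^3

Expanding det(x·I − A) (e.g. by cofactor expansion or by noting that A is similar to its Jordan form J, which has the same characteristic polynomial as A) gives
  χ_A(x) = x^4 + 5*x^3
which factors as x^3*(x + 5). The eigenvalues (with algebraic multiplicities) are λ = -5 with multiplicity 1, λ = 0 with multiplicity 3.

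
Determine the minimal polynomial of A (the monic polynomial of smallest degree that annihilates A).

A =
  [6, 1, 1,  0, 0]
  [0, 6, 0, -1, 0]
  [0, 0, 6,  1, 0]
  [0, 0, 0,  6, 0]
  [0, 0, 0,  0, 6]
x^2 - 12*x + 36

The characteristic polynomial is χ_A(x) = (x - 6)^5, so the eigenvalues are known. The minimal polynomial is
  m_A(x) = Π_λ (x − λ)^{k_λ}
where k_λ is the size of the *largest* Jordan block for λ (equivalently, the smallest k with (A − λI)^k v = 0 for every generalised eigenvector v of λ).

  λ = 6: largest Jordan block has size 2, contributing (x − 6)^2

So m_A(x) = (x - 6)^2 = x^2 - 12*x + 36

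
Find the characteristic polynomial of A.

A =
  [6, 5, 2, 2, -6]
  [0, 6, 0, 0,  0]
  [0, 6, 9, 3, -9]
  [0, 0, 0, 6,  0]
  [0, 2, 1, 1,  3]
x^5 - 30*x^4 + 360*x^3 - 2160*x^2 + 6480*x - 7776

Expanding det(x·I − A) (e.g. by cofactor expansion or by noting that A is similar to its Jordan form J, which has the same characteristic polynomial as A) gives
  χ_A(x) = x^5 - 30*x^4 + 360*x^3 - 2160*x^2 + 6480*x - 7776
which factors as (x - 6)^5. The eigenvalues (with algebraic multiplicities) are λ = 6 with multiplicity 5.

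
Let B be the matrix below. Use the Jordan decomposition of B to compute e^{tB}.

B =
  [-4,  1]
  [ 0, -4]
e^{tB} =
  [exp(-4*t), t*exp(-4*t)]
  [0, exp(-4*t)]

Strategy: write B = P · J · P⁻¹ where J is a Jordan canonical form, so e^{tB} = P · e^{tJ} · P⁻¹, and e^{tJ} can be computed block-by-block.

B has Jordan form
J =
  [-4,  1]
  [ 0, -4]
(up to reordering of blocks).

Per-block formulas:
  For a 2×2 Jordan block J_2(-4): exp(t · J_2(-4)) = e^(-4t)·(I + t·N), where N is the 2×2 nilpotent shift.

After assembling e^{tJ} and conjugating by P, we get:

e^{tB} =
  [exp(-4*t), t*exp(-4*t)]
  [0, exp(-4*t)]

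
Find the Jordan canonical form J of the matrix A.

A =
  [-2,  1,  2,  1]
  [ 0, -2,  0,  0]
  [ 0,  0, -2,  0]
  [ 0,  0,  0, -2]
J_2(-2) ⊕ J_1(-2) ⊕ J_1(-2)

The characteristic polynomial is
  det(x·I − A) = x^4 + 8*x^3 + 24*x^2 + 32*x + 16 = (x + 2)^4

Eigenvalues and multiplicities (the geometric multiplicity of λ is n − rank(A − λI), which equals the number of Jordan blocks for λ):
  λ = -2: algebraic multiplicity = 4, geometric multiplicity = 3

Determining the block sizes for each eigenvalue:
  λ = -2: 3 blocks summing to 4 forces exactly one block of size 2 and the rest size 1 → block sizes [2, 1, 1]

Assembling the blocks gives a Jordan form
J =
  [-2,  1,  0,  0]
  [ 0, -2,  0,  0]
  [ 0,  0, -2,  0]
  [ 0,  0,  0, -2]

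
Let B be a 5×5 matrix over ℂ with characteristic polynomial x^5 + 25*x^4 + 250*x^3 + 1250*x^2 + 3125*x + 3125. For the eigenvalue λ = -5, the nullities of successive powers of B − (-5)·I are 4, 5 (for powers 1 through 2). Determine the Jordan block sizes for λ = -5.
Block sizes for λ = -5: [2, 1, 1, 1]

From the dimensions of kernels of powers, the number of Jordan blocks of size at least j is d_j − d_{j−1} where d_j = dim ker(N^j) (with d_0 = 0). Computing the differences gives [4, 1].
The number of blocks of size exactly k is (#blocks of size ≥ k) − (#blocks of size ≥ k + 1), so the partition is: 3 block(s) of size 1, 1 block(s) of size 2.
In nonincreasing order the block sizes are [2, 1, 1, 1].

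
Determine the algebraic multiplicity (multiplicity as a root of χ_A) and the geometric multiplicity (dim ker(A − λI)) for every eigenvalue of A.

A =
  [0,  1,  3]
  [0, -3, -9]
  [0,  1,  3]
λ = 0: alg = 3, geom = 2

Step 1 — factor the characteristic polynomial to read off the algebraic multiplicities:
  χ_A(x) = x^3

Step 2 — compute geometric multiplicities via the rank-nullity identity g(λ) = n − rank(A − λI):
  rank(A − (0)·I) = 1, so dim ker(A − (0)·I) = n − 1 = 2

Summary:
  λ = 0: algebraic multiplicity = 3, geometric multiplicity = 2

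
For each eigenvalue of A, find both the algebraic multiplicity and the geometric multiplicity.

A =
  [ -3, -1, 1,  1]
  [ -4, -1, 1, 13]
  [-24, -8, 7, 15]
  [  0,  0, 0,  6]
λ = 1: alg = 3, geom = 1; λ = 6: alg = 1, geom = 1

Step 1 — factor the characteristic polynomial to read off the algebraic multiplicities:
  χ_A(x) = (x - 6)*(x - 1)^3

Step 2 — compute geometric multiplicities via the rank-nullity identity g(λ) = n − rank(A − λI):
  rank(A − (1)·I) = 3, so dim ker(A − (1)·I) = n − 3 = 1
  rank(A − (6)·I) = 3, so dim ker(A − (6)·I) = n − 3 = 1

Summary:
  λ = 1: algebraic multiplicity = 3, geometric multiplicity = 1
  λ = 6: algebraic multiplicity = 1, geometric multiplicity = 1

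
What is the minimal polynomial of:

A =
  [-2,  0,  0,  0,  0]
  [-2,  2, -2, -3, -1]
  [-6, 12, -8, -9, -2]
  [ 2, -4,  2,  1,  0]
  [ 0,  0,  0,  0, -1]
x^2 + 3*x + 2

The characteristic polynomial is χ_A(x) = (x + 1)^2*(x + 2)^3, so the eigenvalues are known. The minimal polynomial is
  m_A(x) = Π_λ (x − λ)^{k_λ}
where k_λ is the size of the *largest* Jordan block for λ (equivalently, the smallest k with (A − λI)^k v = 0 for every generalised eigenvector v of λ).

  λ = -2: largest Jordan block has size 1, contributing (x + 2)
  λ = -1: largest Jordan block has size 1, contributing (x + 1)

So m_A(x) = (x + 1)*(x + 2) = x^2 + 3*x + 2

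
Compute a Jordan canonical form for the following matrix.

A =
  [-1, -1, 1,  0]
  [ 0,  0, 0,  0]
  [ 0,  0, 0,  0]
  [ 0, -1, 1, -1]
J_1(-1) ⊕ J_1(-1) ⊕ J_1(0) ⊕ J_1(0)

The characteristic polynomial is
  det(x·I − A) = x^4 + 2*x^3 + x^2 = x^2*(x + 1)^2

Eigenvalues and multiplicities (the geometric multiplicity of λ is n − rank(A − λI), which equals the number of Jordan blocks for λ):
  λ = -1: algebraic multiplicity = 2, geometric multiplicity = 2
  λ = 0: algebraic multiplicity = 2, geometric multiplicity = 2

Determining the block sizes for each eigenvalue:
  λ = -1: gm = am = 2, so every block has size 1 → block sizes [1, 1]
  λ = 0: gm = am = 2, so every block has size 1 → block sizes [1, 1]

Assembling the blocks gives a Jordan form
J =
  [-1,  0, 0, 0]
  [ 0, -1, 0, 0]
  [ 0,  0, 0, 0]
  [ 0,  0, 0, 0]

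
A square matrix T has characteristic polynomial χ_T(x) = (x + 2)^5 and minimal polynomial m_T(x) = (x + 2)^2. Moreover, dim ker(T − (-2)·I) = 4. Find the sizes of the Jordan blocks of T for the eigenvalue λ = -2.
Block sizes for λ = -2: [2, 1, 1, 1]

Step 1 — from the characteristic polynomial, algebraic multiplicity of λ = -2 is 5. From dim ker(T − (-2)·I) = 4, there are exactly 4 Jordan blocks for λ = -2.
Step 2 — from the minimal polynomial, the factor (x + 2)^2 tells us the largest block for λ = -2 has size 2.
Step 3 — with total size 5, 4 blocks, and largest block 2, the block sizes (in nonincreasing order) are [2, 1, 1, 1].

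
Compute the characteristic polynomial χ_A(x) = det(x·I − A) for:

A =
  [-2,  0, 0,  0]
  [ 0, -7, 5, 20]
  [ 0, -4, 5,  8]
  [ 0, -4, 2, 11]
x^4 - 7*x^3 + 9*x^2 + 27*x - 54

Expanding det(x·I − A) (e.g. by cofactor expansion or by noting that A is similar to its Jordan form J, which has the same characteristic polynomial as A) gives
  χ_A(x) = x^4 - 7*x^3 + 9*x^2 + 27*x - 54
which factors as (x - 3)^3*(x + 2). The eigenvalues (with algebraic multiplicities) are λ = -2 with multiplicity 1, λ = 3 with multiplicity 3.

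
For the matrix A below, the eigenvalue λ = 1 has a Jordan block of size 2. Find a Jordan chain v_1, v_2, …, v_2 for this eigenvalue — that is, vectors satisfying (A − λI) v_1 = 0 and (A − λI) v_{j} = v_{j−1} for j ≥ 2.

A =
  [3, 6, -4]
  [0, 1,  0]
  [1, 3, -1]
A Jordan chain for λ = 1 of length 2:
v_1 = (2, 0, 1)ᵀ
v_2 = (1, 0, 0)ᵀ

Let N = A − (1)·I. We want v_2 with N^2 v_2 = 0 but N^1 v_2 ≠ 0; then v_{j-1} := N · v_j for j = 2, …, 2.

Pick v_2 = (1, 0, 0)ᵀ.
Then v_1 = N · v_2 = (2, 0, 1)ᵀ.

Sanity check: (A − (1)·I) v_1 = (0, 0, 0)ᵀ = 0. ✓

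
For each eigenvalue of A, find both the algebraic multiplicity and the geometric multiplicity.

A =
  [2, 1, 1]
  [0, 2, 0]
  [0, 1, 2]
λ = 2: alg = 3, geom = 1

Step 1 — factor the characteristic polynomial to read off the algebraic multiplicities:
  χ_A(x) = (x - 2)^3

Step 2 — compute geometric multiplicities via the rank-nullity identity g(λ) = n − rank(A − λI):
  rank(A − (2)·I) = 2, so dim ker(A − (2)·I) = n − 2 = 1

Summary:
  λ = 2: algebraic multiplicity = 3, geometric multiplicity = 1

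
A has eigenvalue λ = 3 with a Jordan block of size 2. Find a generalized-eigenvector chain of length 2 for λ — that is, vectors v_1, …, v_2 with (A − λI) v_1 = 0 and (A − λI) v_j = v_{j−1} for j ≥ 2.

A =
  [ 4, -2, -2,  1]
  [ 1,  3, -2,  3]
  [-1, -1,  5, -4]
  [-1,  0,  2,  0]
A Jordan chain for λ = 3 of length 2:
v_1 = (1, 1, -1, -1)ᵀ
v_2 = (1, 0, 0, 0)ᵀ

Let N = A − (3)·I. We want v_2 with N^2 v_2 = 0 but N^1 v_2 ≠ 0; then v_{j-1} := N · v_j for j = 2, …, 2.

Pick v_2 = (1, 0, 0, 0)ᵀ.
Then v_1 = N · v_2 = (1, 1, -1, -1)ᵀ.

Sanity check: (A − (3)·I) v_1 = (0, 0, 0, 0)ᵀ = 0. ✓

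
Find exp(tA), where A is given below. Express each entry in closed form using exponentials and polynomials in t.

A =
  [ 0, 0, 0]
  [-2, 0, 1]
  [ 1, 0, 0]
e^{tA} =
  [1, 0, 0]
  [t^2/2 - 2*t, 1, t]
  [t, 0, 1]

Strategy: write A = P · J · P⁻¹ where J is a Jordan canonical form, so e^{tA} = P · e^{tJ} · P⁻¹, and e^{tJ} can be computed block-by-block.

A has Jordan form
J =
  [0, 1, 0]
  [0, 0, 1]
  [0, 0, 0]
(up to reordering of blocks).

Per-block formulas:
  For a 3×3 Jordan block J_3(0): exp(t · J_3(0)) = e^(0t)·(I + t·N + (t^2/2)·N^2), where N is the 3×3 nilpotent shift.

After assembling e^{tJ} and conjugating by P, we get:

e^{tA} =
  [1, 0, 0]
  [t^2/2 - 2*t, 1, t]
  [t, 0, 1]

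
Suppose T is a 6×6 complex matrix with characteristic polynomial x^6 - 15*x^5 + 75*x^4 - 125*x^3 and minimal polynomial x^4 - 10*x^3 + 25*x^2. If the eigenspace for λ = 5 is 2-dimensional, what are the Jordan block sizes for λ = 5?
Block sizes for λ = 5: [2, 1]

Step 1 — from the characteristic polynomial, algebraic multiplicity of λ = 5 is 3. From dim ker(T − (5)·I) = 2, there are exactly 2 Jordan blocks for λ = 5.
Step 2 — from the minimal polynomial, the factor (x − 5)^2 tells us the largest block for λ = 5 has size 2.
Step 3 — with total size 3, 2 blocks, and largest block 2, the block sizes (in nonincreasing order) are [2, 1].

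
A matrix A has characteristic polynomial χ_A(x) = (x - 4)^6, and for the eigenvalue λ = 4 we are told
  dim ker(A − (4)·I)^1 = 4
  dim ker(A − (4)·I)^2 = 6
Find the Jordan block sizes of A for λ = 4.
Block sizes for λ = 4: [2, 2, 1, 1]

From the dimensions of kernels of powers, the number of Jordan blocks of size at least j is d_j − d_{j−1} where d_j = dim ker(N^j) (with d_0 = 0). Computing the differences gives [4, 2].
The number of blocks of size exactly k is (#blocks of size ≥ k) − (#blocks of size ≥ k + 1), so the partition is: 2 block(s) of size 1, 2 block(s) of size 2.
In nonincreasing order the block sizes are [2, 2, 1, 1].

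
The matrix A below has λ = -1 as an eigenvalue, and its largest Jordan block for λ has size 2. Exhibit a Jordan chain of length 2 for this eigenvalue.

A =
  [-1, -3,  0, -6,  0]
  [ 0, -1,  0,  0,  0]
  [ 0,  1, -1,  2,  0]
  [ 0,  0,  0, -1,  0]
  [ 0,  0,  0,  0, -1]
A Jordan chain for λ = -1 of length 2:
v_1 = (-3, 0, 1, 0, 0)ᵀ
v_2 = (0, 1, 0, 0, 0)ᵀ

Let N = A − (-1)·I. We want v_2 with N^2 v_2 = 0 but N^1 v_2 ≠ 0; then v_{j-1} := N · v_j for j = 2, …, 2.

Pick v_2 = (0, 1, 0, 0, 0)ᵀ.
Then v_1 = N · v_2 = (-3, 0, 1, 0, 0)ᵀ.

Sanity check: (A − (-1)·I) v_1 = (0, 0, 0, 0, 0)ᵀ = 0. ✓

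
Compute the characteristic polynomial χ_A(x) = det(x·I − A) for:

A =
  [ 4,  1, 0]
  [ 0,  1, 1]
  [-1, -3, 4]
x^3 - 9*x^2 + 27*x - 27

Expanding det(x·I − A) (e.g. by cofactor expansion or by noting that A is similar to its Jordan form J, which has the same characteristic polynomial as A) gives
  χ_A(x) = x^3 - 9*x^2 + 27*x - 27
which factors as (x - 3)^3. The eigenvalues (with algebraic multiplicities) are λ = 3 with multiplicity 3.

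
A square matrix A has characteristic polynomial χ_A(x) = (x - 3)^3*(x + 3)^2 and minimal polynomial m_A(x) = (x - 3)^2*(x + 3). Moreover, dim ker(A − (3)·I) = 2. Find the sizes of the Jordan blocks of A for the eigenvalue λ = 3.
Block sizes for λ = 3: [2, 1]

Step 1 — from the characteristic polynomial, algebraic multiplicity of λ = 3 is 3. From dim ker(A − (3)·I) = 2, there are exactly 2 Jordan blocks for λ = 3.
Step 2 — from the minimal polynomial, the factor (x − 3)^2 tells us the largest block for λ = 3 has size 2.
Step 3 — with total size 3, 2 blocks, and largest block 2, the block sizes (in nonincreasing order) are [2, 1].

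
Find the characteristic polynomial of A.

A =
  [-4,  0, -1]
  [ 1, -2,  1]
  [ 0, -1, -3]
x^3 + 9*x^2 + 27*x + 27

Expanding det(x·I − A) (e.g. by cofactor expansion or by noting that A is similar to its Jordan form J, which has the same characteristic polynomial as A) gives
  χ_A(x) = x^3 + 9*x^2 + 27*x + 27
which factors as (x + 3)^3. The eigenvalues (with algebraic multiplicities) are λ = -3 with multiplicity 3.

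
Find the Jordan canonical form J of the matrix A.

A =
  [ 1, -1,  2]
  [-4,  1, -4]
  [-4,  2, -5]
J_2(-1) ⊕ J_1(-1)

The characteristic polynomial is
  det(x·I − A) = x^3 + 3*x^2 + 3*x + 1 = (x + 1)^3

Eigenvalues and multiplicities (the geometric multiplicity of λ is n − rank(A − λI), which equals the number of Jordan blocks for λ):
  λ = -1: algebraic multiplicity = 3, geometric multiplicity = 2

Determining the block sizes for each eigenvalue:
  λ = -1: 2 blocks summing to 3 forces exactly one block of size 2 and the rest size 1 → block sizes [2, 1]

Assembling the blocks gives a Jordan form
J =
  [-1,  1,  0]
  [ 0, -1,  0]
  [ 0,  0, -1]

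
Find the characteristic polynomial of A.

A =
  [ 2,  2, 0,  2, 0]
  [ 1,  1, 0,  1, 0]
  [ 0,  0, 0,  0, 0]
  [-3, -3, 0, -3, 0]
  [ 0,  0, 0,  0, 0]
x^5

Expanding det(x·I − A) (e.g. by cofactor expansion or by noting that A is similar to its Jordan form J, which has the same characteristic polynomial as A) gives
  χ_A(x) = x^5
which factors as x^5. The eigenvalues (with algebraic multiplicities) are λ = 0 with multiplicity 5.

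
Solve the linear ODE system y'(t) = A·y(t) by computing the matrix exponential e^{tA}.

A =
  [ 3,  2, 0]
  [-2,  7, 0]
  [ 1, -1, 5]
e^{tA} =
  [-2*t*exp(5*t) + exp(5*t), 2*t*exp(5*t), 0]
  [-2*t*exp(5*t), 2*t*exp(5*t) + exp(5*t), 0]
  [t*exp(5*t), -t*exp(5*t), exp(5*t)]

Strategy: write A = P · J · P⁻¹ where J is a Jordan canonical form, so e^{tA} = P · e^{tJ} · P⁻¹, and e^{tJ} can be computed block-by-block.

A has Jordan form
J =
  [5, 1, 0]
  [0, 5, 0]
  [0, 0, 5]
(up to reordering of blocks).

Per-block formulas:
  For a 2×2 Jordan block J_2(5): exp(t · J_2(5)) = e^(5t)·(I + t·N), where N is the 2×2 nilpotent shift.
  For a 1×1 block at λ = 5: exp(t · [5]) = [e^(5t)].

After assembling e^{tJ} and conjugating by P, we get:

e^{tA} =
  [-2*t*exp(5*t) + exp(5*t), 2*t*exp(5*t), 0]
  [-2*t*exp(5*t), 2*t*exp(5*t) + exp(5*t), 0]
  [t*exp(5*t), -t*exp(5*t), exp(5*t)]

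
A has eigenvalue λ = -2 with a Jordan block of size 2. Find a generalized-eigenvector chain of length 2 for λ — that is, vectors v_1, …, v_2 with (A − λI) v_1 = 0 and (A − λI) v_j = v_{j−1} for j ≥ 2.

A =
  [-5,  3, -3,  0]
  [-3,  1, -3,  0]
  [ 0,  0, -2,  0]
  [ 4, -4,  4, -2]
A Jordan chain for λ = -2 of length 2:
v_1 = (-3, -3, 0, 4)ᵀ
v_2 = (1, 0, 0, 0)ᵀ

Let N = A − (-2)·I. We want v_2 with N^2 v_2 = 0 but N^1 v_2 ≠ 0; then v_{j-1} := N · v_j for j = 2, …, 2.

Pick v_2 = (1, 0, 0, 0)ᵀ.
Then v_1 = N · v_2 = (-3, -3, 0, 4)ᵀ.

Sanity check: (A − (-2)·I) v_1 = (0, 0, 0, 0)ᵀ = 0. ✓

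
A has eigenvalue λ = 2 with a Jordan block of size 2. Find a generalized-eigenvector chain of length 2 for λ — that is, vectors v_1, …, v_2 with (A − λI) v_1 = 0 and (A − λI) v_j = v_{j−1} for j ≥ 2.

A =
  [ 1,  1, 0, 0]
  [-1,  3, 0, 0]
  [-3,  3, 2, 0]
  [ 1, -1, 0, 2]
A Jordan chain for λ = 2 of length 2:
v_1 = (-1, -1, -3, 1)ᵀ
v_2 = (1, 0, 0, 0)ᵀ

Let N = A − (2)·I. We want v_2 with N^2 v_2 = 0 but N^1 v_2 ≠ 0; then v_{j-1} := N · v_j for j = 2, …, 2.

Pick v_2 = (1, 0, 0, 0)ᵀ.
Then v_1 = N · v_2 = (-1, -1, -3, 1)ᵀ.

Sanity check: (A − (2)·I) v_1 = (0, 0, 0, 0)ᵀ = 0. ✓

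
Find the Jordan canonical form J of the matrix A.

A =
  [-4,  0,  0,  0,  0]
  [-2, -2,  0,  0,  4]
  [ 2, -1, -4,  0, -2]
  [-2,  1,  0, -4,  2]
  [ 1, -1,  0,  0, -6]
J_2(-4) ⊕ J_2(-4) ⊕ J_1(-4)

The characteristic polynomial is
  det(x·I − A) = x^5 + 20*x^4 + 160*x^3 + 640*x^2 + 1280*x + 1024 = (x + 4)^5

Eigenvalues and multiplicities (the geometric multiplicity of λ is n − rank(A − λI), which equals the number of Jordan blocks for λ):
  λ = -4: algebraic multiplicity = 5, geometric multiplicity = 3

Determining the block sizes for each eigenvalue:
  λ = -4: with am = 5 and gm = 3, the partition is not yet determined (e.g. several partitions of 5 into 3 parts exist). Let N = A − (-4)·I. Computing rank(N^1) = 2, rank(N^2) = 0; the number of blocks of size ≥ j is rank(N^{j−1}) − rank(N^j), giving [3, 2]. So we have 2 block(s) of size 2, 1 block(s) of size 1 → block sizes [2, 2, 1]

Assembling the blocks gives a Jordan form
J =
  [-4,  1,  0,  0,  0]
  [ 0, -4,  0,  0,  0]
  [ 0,  0, -4,  1,  0]
  [ 0,  0,  0, -4,  0]
  [ 0,  0,  0,  0, -4]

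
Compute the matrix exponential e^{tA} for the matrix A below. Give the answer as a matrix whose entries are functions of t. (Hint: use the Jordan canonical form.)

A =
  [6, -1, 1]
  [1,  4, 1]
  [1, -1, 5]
e^{tA} =
  [t^2*exp(5*t)/2 + t*exp(5*t) + exp(5*t), -t^2*exp(5*t)/2 - t*exp(5*t), t*exp(5*t)]
  [t^2*exp(5*t)/2 + t*exp(5*t), -t^2*exp(5*t)/2 - t*exp(5*t) + exp(5*t), t*exp(5*t)]
  [t*exp(5*t), -t*exp(5*t), exp(5*t)]

Strategy: write A = P · J · P⁻¹ where J is a Jordan canonical form, so e^{tA} = P · e^{tJ} · P⁻¹, and e^{tJ} can be computed block-by-block.

A has Jordan form
J =
  [5, 1, 0]
  [0, 5, 1]
  [0, 0, 5]
(up to reordering of blocks).

Per-block formulas:
  For a 3×3 Jordan block J_3(5): exp(t · J_3(5)) = e^(5t)·(I + t·N + (t^2/2)·N^2), where N is the 3×3 nilpotent shift.

After assembling e^{tJ} and conjugating by P, we get:

e^{tA} =
  [t^2*exp(5*t)/2 + t*exp(5*t) + exp(5*t), -t^2*exp(5*t)/2 - t*exp(5*t), t*exp(5*t)]
  [t^2*exp(5*t)/2 + t*exp(5*t), -t^2*exp(5*t)/2 - t*exp(5*t) + exp(5*t), t*exp(5*t)]
  [t*exp(5*t), -t*exp(5*t), exp(5*t)]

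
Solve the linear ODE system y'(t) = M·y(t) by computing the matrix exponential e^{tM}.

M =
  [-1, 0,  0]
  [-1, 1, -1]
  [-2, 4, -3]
e^{tM} =
  [exp(-t), 0, 0]
  [-t*exp(-t), 2*t*exp(-t) + exp(-t), -t*exp(-t)]
  [-2*t*exp(-t), 4*t*exp(-t), -2*t*exp(-t) + exp(-t)]

Strategy: write M = P · J · P⁻¹ where J is a Jordan canonical form, so e^{tM} = P · e^{tJ} · P⁻¹, and e^{tJ} can be computed block-by-block.

M has Jordan form
J =
  [-1,  1,  0]
  [ 0, -1,  0]
  [ 0,  0, -1]
(up to reordering of blocks).

Per-block formulas:
  For a 2×2 Jordan block J_2(-1): exp(t · J_2(-1)) = e^(-1t)·(I + t·N), where N is the 2×2 nilpotent shift.
  For a 1×1 block at λ = -1: exp(t · [-1]) = [e^(-1t)].

After assembling e^{tJ} and conjugating by P, we get:

e^{tM} =
  [exp(-t), 0, 0]
  [-t*exp(-t), 2*t*exp(-t) + exp(-t), -t*exp(-t)]
  [-2*t*exp(-t), 4*t*exp(-t), -2*t*exp(-t) + exp(-t)]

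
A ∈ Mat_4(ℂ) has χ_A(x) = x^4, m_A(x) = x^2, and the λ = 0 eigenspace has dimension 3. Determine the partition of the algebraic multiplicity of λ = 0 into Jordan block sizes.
Block sizes for λ = 0: [2, 1, 1]

Step 1 — from the characteristic polynomial, algebraic multiplicity of λ = 0 is 4. From dim ker(A − (0)·I) = 3, there are exactly 3 Jordan blocks for λ = 0.
Step 2 — from the minimal polynomial, the factor (x − 0)^2 tells us the largest block for λ = 0 has size 2.
Step 3 — with total size 4, 3 blocks, and largest block 2, the block sizes (in nonincreasing order) are [2, 1, 1].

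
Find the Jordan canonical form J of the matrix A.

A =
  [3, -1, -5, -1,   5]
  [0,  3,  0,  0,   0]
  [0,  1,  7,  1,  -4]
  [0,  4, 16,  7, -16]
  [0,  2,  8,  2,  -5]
J_3(3) ⊕ J_1(3) ⊕ J_1(3)

The characteristic polynomial is
  det(x·I − A) = x^5 - 15*x^4 + 90*x^3 - 270*x^2 + 405*x - 243 = (x - 3)^5

Eigenvalues and multiplicities (the geometric multiplicity of λ is n − rank(A − λI), which equals the number of Jordan blocks for λ):
  λ = 3: algebraic multiplicity = 5, geometric multiplicity = 3

Determining the block sizes for each eigenvalue:
  λ = 3: with am = 5 and gm = 3, the partition is not yet determined (e.g. several partitions of 5 into 3 parts exist). Let N = A − (3)·I. Computing rank(N^1) = 2, rank(N^2) = 1, rank(N^3) = 0; the number of blocks of size ≥ j is rank(N^{j−1}) − rank(N^j), giving [3, 1, 1]. So we have 1 block(s) of size 3, 2 block(s) of size 1 → block sizes [3, 1, 1]

Assembling the blocks gives a Jordan form
J =
  [3, 1, 0, 0, 0]
  [0, 3, 1, 0, 0]
  [0, 0, 3, 0, 0]
  [0, 0, 0, 3, 0]
  [0, 0, 0, 0, 3]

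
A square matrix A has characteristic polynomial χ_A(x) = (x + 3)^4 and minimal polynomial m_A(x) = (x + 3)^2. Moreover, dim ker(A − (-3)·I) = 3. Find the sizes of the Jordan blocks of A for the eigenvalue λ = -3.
Block sizes for λ = -3: [2, 1, 1]

Step 1 — from the characteristic polynomial, algebraic multiplicity of λ = -3 is 4. From dim ker(A − (-3)·I) = 3, there are exactly 3 Jordan blocks for λ = -3.
Step 2 — from the minimal polynomial, the factor (x + 3)^2 tells us the largest block for λ = -3 has size 2.
Step 3 — with total size 4, 3 blocks, and largest block 2, the block sizes (in nonincreasing order) are [2, 1, 1].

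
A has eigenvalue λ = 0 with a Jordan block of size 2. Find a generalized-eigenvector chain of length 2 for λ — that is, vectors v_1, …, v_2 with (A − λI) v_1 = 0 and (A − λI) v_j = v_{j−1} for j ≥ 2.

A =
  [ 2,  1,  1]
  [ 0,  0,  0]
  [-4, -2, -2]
A Jordan chain for λ = 0 of length 2:
v_1 = (2, 0, -4)ᵀ
v_2 = (1, 0, 0)ᵀ

Let N = A − (0)·I. We want v_2 with N^2 v_2 = 0 but N^1 v_2 ≠ 0; then v_{j-1} := N · v_j for j = 2, …, 2.

Pick v_2 = (1, 0, 0)ᵀ.
Then v_1 = N · v_2 = (2, 0, -4)ᵀ.

Sanity check: (A − (0)·I) v_1 = (0, 0, 0)ᵀ = 0. ✓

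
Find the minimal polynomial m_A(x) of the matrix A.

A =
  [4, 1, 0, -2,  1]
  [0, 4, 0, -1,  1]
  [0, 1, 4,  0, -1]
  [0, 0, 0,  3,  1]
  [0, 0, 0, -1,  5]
x^2 - 8*x + 16

The characteristic polynomial is χ_A(x) = (x - 4)^5, so the eigenvalues are known. The minimal polynomial is
  m_A(x) = Π_λ (x − λ)^{k_λ}
where k_λ is the size of the *largest* Jordan block for λ (equivalently, the smallest k with (A − λI)^k v = 0 for every generalised eigenvector v of λ).

  λ = 4: largest Jordan block has size 2, contributing (x − 4)^2

So m_A(x) = (x - 4)^2 = x^2 - 8*x + 16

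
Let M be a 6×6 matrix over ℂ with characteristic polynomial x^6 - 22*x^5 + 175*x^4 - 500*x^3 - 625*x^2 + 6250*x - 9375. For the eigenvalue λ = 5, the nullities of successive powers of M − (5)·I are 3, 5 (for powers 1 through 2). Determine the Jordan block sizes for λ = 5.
Block sizes for λ = 5: [2, 2, 1]

From the dimensions of kernels of powers, the number of Jordan blocks of size at least j is d_j − d_{j−1} where d_j = dim ker(N^j) (with d_0 = 0). Computing the differences gives [3, 2].
The number of blocks of size exactly k is (#blocks of size ≥ k) − (#blocks of size ≥ k + 1), so the partition is: 1 block(s) of size 1, 2 block(s) of size 2.
In nonincreasing order the block sizes are [2, 2, 1].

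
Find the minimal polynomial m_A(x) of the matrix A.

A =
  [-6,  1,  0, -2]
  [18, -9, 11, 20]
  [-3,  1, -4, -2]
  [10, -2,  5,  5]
x^4 + 14*x^3 + 60*x^2 + 50*x - 125

The characteristic polynomial is χ_A(x) = (x - 1)*(x + 5)^3, so the eigenvalues are known. The minimal polynomial is
  m_A(x) = Π_λ (x − λ)^{k_λ}
where k_λ is the size of the *largest* Jordan block for λ (equivalently, the smallest k with (A − λI)^k v = 0 for every generalised eigenvector v of λ).

  λ = -5: largest Jordan block has size 3, contributing (x + 5)^3
  λ = 1: largest Jordan block has size 1, contributing (x − 1)

So m_A(x) = (x - 1)*(x + 5)^3 = x^4 + 14*x^3 + 60*x^2 + 50*x - 125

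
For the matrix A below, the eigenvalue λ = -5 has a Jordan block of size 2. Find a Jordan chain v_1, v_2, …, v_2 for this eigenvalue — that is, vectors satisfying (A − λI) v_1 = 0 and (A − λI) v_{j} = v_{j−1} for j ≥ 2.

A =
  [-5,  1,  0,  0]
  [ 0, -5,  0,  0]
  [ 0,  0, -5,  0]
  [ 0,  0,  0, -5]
A Jordan chain for λ = -5 of length 2:
v_1 = (1, 0, 0, 0)ᵀ
v_2 = (0, 1, 0, 0)ᵀ

Let N = A − (-5)·I. We want v_2 with N^2 v_2 = 0 but N^1 v_2 ≠ 0; then v_{j-1} := N · v_j for j = 2, …, 2.

Pick v_2 = (0, 1, 0, 0)ᵀ.
Then v_1 = N · v_2 = (1, 0, 0, 0)ᵀ.

Sanity check: (A − (-5)·I) v_1 = (0, 0, 0, 0)ᵀ = 0. ✓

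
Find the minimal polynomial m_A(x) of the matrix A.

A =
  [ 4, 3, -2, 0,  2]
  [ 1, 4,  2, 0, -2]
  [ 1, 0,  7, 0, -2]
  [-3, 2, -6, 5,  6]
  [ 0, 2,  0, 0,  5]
x^3 - 15*x^2 + 75*x - 125

The characteristic polynomial is χ_A(x) = (x - 5)^5, so the eigenvalues are known. The minimal polynomial is
  m_A(x) = Π_λ (x − λ)^{k_λ}
where k_λ is the size of the *largest* Jordan block for λ (equivalently, the smallest k with (A − λI)^k v = 0 for every generalised eigenvector v of λ).

  λ = 5: largest Jordan block has size 3, contributing (x − 5)^3

So m_A(x) = (x - 5)^3 = x^3 - 15*x^2 + 75*x - 125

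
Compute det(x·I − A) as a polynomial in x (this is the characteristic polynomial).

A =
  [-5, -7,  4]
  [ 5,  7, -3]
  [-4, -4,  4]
x^3 - 6*x^2 + 12*x - 8

Expanding det(x·I − A) (e.g. by cofactor expansion or by noting that A is similar to its Jordan form J, which has the same characteristic polynomial as A) gives
  χ_A(x) = x^3 - 6*x^2 + 12*x - 8
which factors as (x - 2)^3. The eigenvalues (with algebraic multiplicities) are λ = 2 with multiplicity 3.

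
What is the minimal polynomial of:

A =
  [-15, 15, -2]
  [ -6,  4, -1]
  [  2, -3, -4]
x^3 + 15*x^2 + 75*x + 125

The characteristic polynomial is χ_A(x) = (x + 5)^3, so the eigenvalues are known. The minimal polynomial is
  m_A(x) = Π_λ (x − λ)^{k_λ}
where k_λ is the size of the *largest* Jordan block for λ (equivalently, the smallest k with (A − λI)^k v = 0 for every generalised eigenvector v of λ).

  λ = -5: largest Jordan block has size 3, contributing (x + 5)^3

So m_A(x) = (x + 5)^3 = x^3 + 15*x^2 + 75*x + 125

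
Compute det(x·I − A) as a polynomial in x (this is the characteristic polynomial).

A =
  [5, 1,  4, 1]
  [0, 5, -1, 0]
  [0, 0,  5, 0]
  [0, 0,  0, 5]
x^4 - 20*x^3 + 150*x^2 - 500*x + 625

Expanding det(x·I − A) (e.g. by cofactor expansion or by noting that A is similar to its Jordan form J, which has the same characteristic polynomial as A) gives
  χ_A(x) = x^4 - 20*x^3 + 150*x^2 - 500*x + 625
which factors as (x - 5)^4. The eigenvalues (with algebraic multiplicities) are λ = 5 with multiplicity 4.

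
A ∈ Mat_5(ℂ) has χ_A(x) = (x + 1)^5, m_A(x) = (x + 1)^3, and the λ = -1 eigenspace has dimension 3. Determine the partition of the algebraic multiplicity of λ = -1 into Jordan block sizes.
Block sizes for λ = -1: [3, 1, 1]

Step 1 — from the characteristic polynomial, algebraic multiplicity of λ = -1 is 5. From dim ker(A − (-1)·I) = 3, there are exactly 3 Jordan blocks for λ = -1.
Step 2 — from the minimal polynomial, the factor (x + 1)^3 tells us the largest block for λ = -1 has size 3.
Step 3 — with total size 5, 3 blocks, and largest block 3, the block sizes (in nonincreasing order) are [3, 1, 1].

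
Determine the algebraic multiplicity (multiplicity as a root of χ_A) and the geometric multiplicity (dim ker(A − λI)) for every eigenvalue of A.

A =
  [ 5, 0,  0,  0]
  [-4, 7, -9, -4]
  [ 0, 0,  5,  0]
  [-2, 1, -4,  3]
λ = 5: alg = 4, geom = 2

Step 1 — factor the characteristic polynomial to read off the algebraic multiplicities:
  χ_A(x) = (x - 5)^4

Step 2 — compute geometric multiplicities via the rank-nullity identity g(λ) = n − rank(A − λI):
  rank(A − (5)·I) = 2, so dim ker(A − (5)·I) = n − 2 = 2

Summary:
  λ = 5: algebraic multiplicity = 4, geometric multiplicity = 2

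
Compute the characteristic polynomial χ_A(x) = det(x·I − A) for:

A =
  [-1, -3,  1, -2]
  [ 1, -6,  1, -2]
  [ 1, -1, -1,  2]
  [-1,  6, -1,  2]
x^4 + 6*x^3 + 12*x^2 + 8*x

Expanding det(x·I − A) (e.g. by cofactor expansion or by noting that A is similar to its Jordan form J, which has the same characteristic polynomial as A) gives
  χ_A(x) = x^4 + 6*x^3 + 12*x^2 + 8*x
which factors as x*(x + 2)^3. The eigenvalues (with algebraic multiplicities) are λ = -2 with multiplicity 3, λ = 0 with multiplicity 1.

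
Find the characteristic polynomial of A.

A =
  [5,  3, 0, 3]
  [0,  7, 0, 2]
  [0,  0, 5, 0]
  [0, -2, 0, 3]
x^4 - 20*x^3 + 150*x^2 - 500*x + 625

Expanding det(x·I − A) (e.g. by cofactor expansion or by noting that A is similar to its Jordan form J, which has the same characteristic polynomial as A) gives
  χ_A(x) = x^4 - 20*x^3 + 150*x^2 - 500*x + 625
which factors as (x - 5)^4. The eigenvalues (with algebraic multiplicities) are λ = 5 with multiplicity 4.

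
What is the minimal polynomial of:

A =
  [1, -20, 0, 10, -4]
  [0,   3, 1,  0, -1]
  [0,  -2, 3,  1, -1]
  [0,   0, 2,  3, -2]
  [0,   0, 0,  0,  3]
x^4 - 10*x^3 + 36*x^2 - 54*x + 27

The characteristic polynomial is χ_A(x) = (x - 3)^4*(x - 1), so the eigenvalues are known. The minimal polynomial is
  m_A(x) = Π_λ (x − λ)^{k_λ}
where k_λ is the size of the *largest* Jordan block for λ (equivalently, the smallest k with (A − λI)^k v = 0 for every generalised eigenvector v of λ).

  λ = 1: largest Jordan block has size 1, contributing (x − 1)
  λ = 3: largest Jordan block has size 3, contributing (x − 3)^3

So m_A(x) = (x - 3)^3*(x - 1) = x^4 - 10*x^3 + 36*x^2 - 54*x + 27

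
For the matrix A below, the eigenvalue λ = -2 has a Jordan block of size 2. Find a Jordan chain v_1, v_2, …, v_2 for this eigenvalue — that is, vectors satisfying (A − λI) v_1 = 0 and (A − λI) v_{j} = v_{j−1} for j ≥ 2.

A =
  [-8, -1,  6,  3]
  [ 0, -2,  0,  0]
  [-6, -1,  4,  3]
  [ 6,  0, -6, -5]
A Jordan chain for λ = -2 of length 2:
v_1 = (-1, 0, -1, 0)ᵀ
v_2 = (0, 1, 0, 0)ᵀ

Let N = A − (-2)·I. We want v_2 with N^2 v_2 = 0 but N^1 v_2 ≠ 0; then v_{j-1} := N · v_j for j = 2, …, 2.

Pick v_2 = (0, 1, 0, 0)ᵀ.
Then v_1 = N · v_2 = (-1, 0, -1, 0)ᵀ.

Sanity check: (A − (-2)·I) v_1 = (0, 0, 0, 0)ᵀ = 0. ✓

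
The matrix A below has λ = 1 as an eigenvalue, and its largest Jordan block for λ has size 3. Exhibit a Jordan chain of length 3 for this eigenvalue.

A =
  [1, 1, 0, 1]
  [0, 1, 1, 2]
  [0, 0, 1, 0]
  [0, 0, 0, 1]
A Jordan chain for λ = 1 of length 3:
v_1 = (1, 0, 0, 0)ᵀ
v_2 = (0, 1, 0, 0)ᵀ
v_3 = (0, 0, 1, 0)ᵀ

Let N = A − (1)·I. We want v_3 with N^3 v_3 = 0 but N^2 v_3 ≠ 0; then v_{j-1} := N · v_j for j = 3, …, 2.

Pick v_3 = (0, 0, 1, 0)ᵀ.
Then v_2 = N · v_3 = (0, 1, 0, 0)ᵀ.
Then v_1 = N · v_2 = (1, 0, 0, 0)ᵀ.

Sanity check: (A − (1)·I) v_1 = (0, 0, 0, 0)ᵀ = 0. ✓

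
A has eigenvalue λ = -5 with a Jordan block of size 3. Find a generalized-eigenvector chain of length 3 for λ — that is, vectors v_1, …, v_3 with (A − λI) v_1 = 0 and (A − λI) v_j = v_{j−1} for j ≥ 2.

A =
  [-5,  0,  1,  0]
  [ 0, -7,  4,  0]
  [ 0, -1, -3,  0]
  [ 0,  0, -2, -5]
A Jordan chain for λ = -5 of length 3:
v_1 = (-1, 0, 0, 2)ᵀ
v_2 = (0, -2, -1, 0)ᵀ
v_3 = (0, 1, 0, 0)ᵀ

Let N = A − (-5)·I. We want v_3 with N^3 v_3 = 0 but N^2 v_3 ≠ 0; then v_{j-1} := N · v_j for j = 3, …, 2.

Pick v_3 = (0, 1, 0, 0)ᵀ.
Then v_2 = N · v_3 = (0, -2, -1, 0)ᵀ.
Then v_1 = N · v_2 = (-1, 0, 0, 2)ᵀ.

Sanity check: (A − (-5)·I) v_1 = (0, 0, 0, 0)ᵀ = 0. ✓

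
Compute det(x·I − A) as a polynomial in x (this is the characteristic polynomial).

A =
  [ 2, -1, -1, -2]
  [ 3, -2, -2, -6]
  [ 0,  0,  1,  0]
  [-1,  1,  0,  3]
x^4 - 4*x^3 + 6*x^2 - 4*x + 1

Expanding det(x·I − A) (e.g. by cofactor expansion or by noting that A is similar to its Jordan form J, which has the same characteristic polynomial as A) gives
  χ_A(x) = x^4 - 4*x^3 + 6*x^2 - 4*x + 1
which factors as (x - 1)^4. The eigenvalues (with algebraic multiplicities) are λ = 1 with multiplicity 4.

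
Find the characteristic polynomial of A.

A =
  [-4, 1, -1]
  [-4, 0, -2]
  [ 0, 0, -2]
x^3 + 6*x^2 + 12*x + 8

Expanding det(x·I − A) (e.g. by cofactor expansion or by noting that A is similar to its Jordan form J, which has the same characteristic polynomial as A) gives
  χ_A(x) = x^3 + 6*x^2 + 12*x + 8
which factors as (x + 2)^3. The eigenvalues (with algebraic multiplicities) are λ = -2 with multiplicity 3.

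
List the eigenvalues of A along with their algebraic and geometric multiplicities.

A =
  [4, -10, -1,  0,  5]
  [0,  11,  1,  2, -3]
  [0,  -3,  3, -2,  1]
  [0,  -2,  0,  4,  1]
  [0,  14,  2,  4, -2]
λ = 4: alg = 5, geom = 2

Step 1 — factor the characteristic polynomial to read off the algebraic multiplicities:
  χ_A(x) = (x - 4)^5

Step 2 — compute geometric multiplicities via the rank-nullity identity g(λ) = n − rank(A − λI):
  rank(A − (4)·I) = 3, so dim ker(A − (4)·I) = n − 3 = 2

Summary:
  λ = 4: algebraic multiplicity = 5, geometric multiplicity = 2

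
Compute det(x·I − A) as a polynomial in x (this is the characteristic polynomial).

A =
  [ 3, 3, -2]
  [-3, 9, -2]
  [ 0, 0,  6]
x^3 - 18*x^2 + 108*x - 216

Expanding det(x·I − A) (e.g. by cofactor expansion or by noting that A is similar to its Jordan form J, which has the same characteristic polynomial as A) gives
  χ_A(x) = x^3 - 18*x^2 + 108*x - 216
which factors as (x - 6)^3. The eigenvalues (with algebraic multiplicities) are λ = 6 with multiplicity 3.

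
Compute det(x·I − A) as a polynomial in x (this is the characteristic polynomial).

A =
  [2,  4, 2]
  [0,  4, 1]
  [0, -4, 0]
x^3 - 6*x^2 + 12*x - 8

Expanding det(x·I − A) (e.g. by cofactor expansion or by noting that A is similar to its Jordan form J, which has the same characteristic polynomial as A) gives
  χ_A(x) = x^3 - 6*x^2 + 12*x - 8
which factors as (x - 2)^3. The eigenvalues (with algebraic multiplicities) are λ = 2 with multiplicity 3.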